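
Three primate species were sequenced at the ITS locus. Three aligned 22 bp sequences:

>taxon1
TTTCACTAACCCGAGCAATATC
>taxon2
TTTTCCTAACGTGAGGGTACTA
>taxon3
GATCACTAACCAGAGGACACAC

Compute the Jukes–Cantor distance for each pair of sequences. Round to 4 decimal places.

d(taxon1,taxon2) = 0.6987, d(taxon1,taxon3) = 0.4975, d(taxon2,taxon3) = 0.6987

taxon1–taxon2: 10/22 sites differ → p ≈ 0.454545, d = −0.75 ln(1 − 0.60606) = 0.698667 ≈ 0.6987.
taxon1–taxon3: 8/22 sites differ → p ≈ 0.363636, d = −0.75 ln(1 − 0.484848) = 0.497470 ≈ 0.4975.
taxon2–taxon3: 10/22 sites differ → p ≈ 0.454545, d = −0.75 ln(1 − 0.60606) = 0.698667 ≈ 0.6987.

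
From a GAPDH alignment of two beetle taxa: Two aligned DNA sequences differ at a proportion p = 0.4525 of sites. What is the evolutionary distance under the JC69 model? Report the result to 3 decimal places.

d = −(3/4) ln(1 − 4p/3) = −0.75 ln(1 − 0.603333) = −0.75 ln(0.396667)
  = −0.75 × (-0.924658) = 0.693494 substitutions/site.

0.693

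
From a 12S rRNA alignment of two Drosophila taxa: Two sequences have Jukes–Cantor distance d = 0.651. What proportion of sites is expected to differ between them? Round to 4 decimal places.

p = (3/4)(1 − e^(−4d/3)) = 0.75 × (1 − e^(-0.868)) = 0.75 × (1 − 0.419790) = 0.435158.

0.4352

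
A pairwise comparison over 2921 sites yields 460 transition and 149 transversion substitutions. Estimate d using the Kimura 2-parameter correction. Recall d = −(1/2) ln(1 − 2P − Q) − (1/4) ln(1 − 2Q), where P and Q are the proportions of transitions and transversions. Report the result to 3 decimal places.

0.255

P = 460/2921 ≈ 0.15748 and Q = 149/2921 ≈ 0.05101.
Under the Kimura two-parameter model, d = −½ ln(1 − 2P − Q) − ¼ ln(1 − 2Q).
1 − 2P − Q = 0.63403, giving −½ ln(0.63403) = 0.227830.
1 − 2Q = 0.89798, giving −¼ ln(0.89798) = 0.026902.
d = 0.227830 + 0.026902 = 0.254732.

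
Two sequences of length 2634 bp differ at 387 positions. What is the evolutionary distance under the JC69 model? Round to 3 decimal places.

p = 387/2634 ≈ 0.146925.
d = −(3/4) ln(1 − 4p/3) = −0.75 ln(1 − 0.1959) = −0.75 ln(0.8041)
  = −0.75 × (-0.218032) = 0.163524 substitutions/site.

0.164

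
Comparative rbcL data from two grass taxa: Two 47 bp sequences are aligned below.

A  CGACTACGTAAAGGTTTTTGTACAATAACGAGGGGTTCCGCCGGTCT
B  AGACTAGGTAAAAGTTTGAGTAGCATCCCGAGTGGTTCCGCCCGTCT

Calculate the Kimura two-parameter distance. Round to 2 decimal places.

Of 47 sites, 1 differences are transitions and 10 are transversions, so P = 1/47 ≈ 0.021277 and Q = 10/47 ≈ 0.212766.
Under the Kimura two-parameter model, d = −½ ln(1 − 2P − Q) − ¼ ln(1 − 2Q).
1 − 2P − Q = 0.74468, giving −½ ln(0.74468) = 0.147400.
1 − 2Q = 0.574468, giving −¼ ln(0.574468) = 0.138578.
d = 0.147400 + 0.138578 = 0.285978.

0.29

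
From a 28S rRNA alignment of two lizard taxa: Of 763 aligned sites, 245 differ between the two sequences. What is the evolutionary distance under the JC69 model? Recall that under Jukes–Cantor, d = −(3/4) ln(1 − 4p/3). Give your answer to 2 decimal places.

p = 245/763 ≈ 0.321101.
d = −(3/4) ln(1 − 4p/3) = −0.75 ln(1 − 0.428135) = −0.75 ln(0.571865)
  = −0.75 × (-0.558852) = 0.419139 substitutions/site.

0.42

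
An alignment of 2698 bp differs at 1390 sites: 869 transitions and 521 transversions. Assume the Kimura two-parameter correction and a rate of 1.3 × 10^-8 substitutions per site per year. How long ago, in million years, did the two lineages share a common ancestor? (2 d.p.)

39.61

P = 869/2698 ≈ 0.32209 and Q = 521/2698 ≈ 0.193106.
Under the Kimura two-parameter model, d = −½ ln(1 − 2P − Q) − ¼ ln(1 − 2Q).
1 − 2P − Q = 0.162714, giving −½ ln(0.162714) = 0.907881.
1 − 2Q = 0.613788, giving −¼ ln(0.613788) = 0.122026.
d = 0.907881 + 0.122026 = 1.029907.
Under a molecular clock d = 2μt, so t = d/(2μ) = 1.029907 / (2 × 1.3 × 10^-8) = 39.61 million years.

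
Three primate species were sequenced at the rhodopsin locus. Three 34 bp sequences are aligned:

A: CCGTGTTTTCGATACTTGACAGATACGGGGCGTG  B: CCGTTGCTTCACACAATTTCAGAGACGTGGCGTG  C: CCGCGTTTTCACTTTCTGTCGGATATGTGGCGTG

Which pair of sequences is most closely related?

A and C

A–B: 13/34 differ, p = 0.382, d = 0.535.
A–C: 10/34 differ, p = 0.294, d = 0.373.
B–C: 12/34 differ, p = 0.353, d = 0.477.
The smallest distance is between A and C.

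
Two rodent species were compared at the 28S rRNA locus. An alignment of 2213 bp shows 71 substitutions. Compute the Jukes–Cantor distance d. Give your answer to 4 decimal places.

0.0328

p = 71/2213 ≈ 0.032083.
d = −(3/4) ln(1 − 4p/3) = −0.75 ln(1 − 0.042777) = −0.75 ln(0.957223)
  = −0.75 × (-0.043719) = 0.032789 substitutions/site.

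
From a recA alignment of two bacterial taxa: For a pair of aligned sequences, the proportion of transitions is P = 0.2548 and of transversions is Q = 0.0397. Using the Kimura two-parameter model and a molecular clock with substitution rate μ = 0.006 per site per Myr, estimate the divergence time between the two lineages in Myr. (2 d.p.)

Under the Kimura two-parameter model, d = −½ ln(1 − 2P − Q) − ¼ ln(1 − 2Q).
1 − 2P − Q = 0.4507, giving −½ ln(0.4507) = 0.398477.
1 − 2Q = 0.9206, giving −¼ ln(0.9206) = 0.020682.
d = 0.398477 + 0.020682 = 0.419159.
Under a molecular clock d = 2μt, so t = d/(2μ) = 0.419159 / (2 × 0.006) = 34.93 Myr.

34.93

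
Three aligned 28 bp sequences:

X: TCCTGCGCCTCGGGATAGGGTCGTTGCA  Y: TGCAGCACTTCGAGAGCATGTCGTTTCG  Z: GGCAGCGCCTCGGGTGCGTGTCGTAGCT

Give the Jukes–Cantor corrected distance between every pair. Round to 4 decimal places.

d(X,Y) = 0.5565, d(X,Z) = 0.4197, d(Y,Z) = 0.4197

X–Y: 11/28 sites differ → p ≈ 0.392857, d = −0.75 ln(1 − 0.523809) = 0.556452 ≈ 0.5565.
X–Z: 9/28 sites differ → p ≈ 0.321429, d = −0.75 ln(1 − 0.428572) = 0.419713 ≈ 0.4197.
Y–Z: 9/28 sites differ → p ≈ 0.321429, d = −0.75 ln(1 − 0.428572) = 0.419713 ≈ 0.4197.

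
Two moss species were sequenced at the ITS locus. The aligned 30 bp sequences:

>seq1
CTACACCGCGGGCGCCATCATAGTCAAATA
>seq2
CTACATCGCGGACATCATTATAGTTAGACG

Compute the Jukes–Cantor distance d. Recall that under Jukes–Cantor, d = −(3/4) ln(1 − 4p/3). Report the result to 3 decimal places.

0.383

The sequences differ at 9 of 30 sites (6, 12, 14, 15, 19, 25, 27, 29, 30), so p = 9/30 = 0.3.
d = −(3/4) ln(1 − 4p/3) = −0.75 ln(1 − 0.4) = −0.75 ln(0.6)
  = −0.75 × (-0.510826) = 0.383120 substitutions/site.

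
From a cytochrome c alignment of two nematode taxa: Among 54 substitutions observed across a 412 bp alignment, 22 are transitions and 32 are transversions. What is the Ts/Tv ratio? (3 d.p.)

0.688

R = 22/32 = 0.6875 ≈ 0.688 (to 3 d.p.).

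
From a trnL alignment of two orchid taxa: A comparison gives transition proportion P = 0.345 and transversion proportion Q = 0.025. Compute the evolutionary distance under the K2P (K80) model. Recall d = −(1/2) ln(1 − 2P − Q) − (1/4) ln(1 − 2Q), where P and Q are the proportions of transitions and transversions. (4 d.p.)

0.6405

Under the Kimura two-parameter model, d = −½ ln(1 − 2P − Q) − ¼ ln(1 − 2Q).
1 − 2P − Q = 0.285, giving −½ ln(0.285) = 0.627633.
1 − 2Q = 0.95, giving −¼ ln(0.95) = 0.012823.
d = 0.627633 + 0.012823 = 0.640456.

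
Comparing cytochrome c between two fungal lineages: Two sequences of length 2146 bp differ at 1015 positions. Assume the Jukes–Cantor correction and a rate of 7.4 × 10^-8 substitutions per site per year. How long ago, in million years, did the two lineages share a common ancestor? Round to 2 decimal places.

p = 1015/2146 ≈ 0.472973.
d = −(3/4) ln(1 − 4p/3) = −0.75 ln(1 − 0.630631) = −0.75 ln(0.369369)
  = −0.75 × (-0.995959) = 0.746969 substitutions/site.
Under a molecular clock d = 2μt, so t = d/(2μ) = 0.746969 / (2 × 7.4 × 10^-8) = 5.05 million years.

5.05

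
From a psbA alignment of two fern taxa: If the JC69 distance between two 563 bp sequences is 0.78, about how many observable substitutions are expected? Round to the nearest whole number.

Invert JC69: p = (3/4)(1 − e^(−4d/3)) = 0.75 × (1 − e^(-1.04)) = 0.75 × (1 − 0.353455) = 0.484909.
Expected differing sites = pL ≈ 0.484909 × 563 = 273.003767 ≈ 273.

273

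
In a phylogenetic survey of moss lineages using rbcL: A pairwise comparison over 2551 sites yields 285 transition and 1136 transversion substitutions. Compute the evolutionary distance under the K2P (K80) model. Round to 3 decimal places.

1.106

P = 285/2551 ≈ 0.111721 and Q = 1136/2551 ≈ 0.445316.
Under the Kimura two-parameter model, d = −½ ln(1 − 2P − Q) − ¼ ln(1 − 2Q).
1 − 2P − Q = 0.331242, giving −½ ln(0.331242) = 0.552453.
1 − 2Q = 0.109368, giving −¼ ln(0.109368) = 0.553259.
d = 0.552453 + 0.553259 = 1.105712.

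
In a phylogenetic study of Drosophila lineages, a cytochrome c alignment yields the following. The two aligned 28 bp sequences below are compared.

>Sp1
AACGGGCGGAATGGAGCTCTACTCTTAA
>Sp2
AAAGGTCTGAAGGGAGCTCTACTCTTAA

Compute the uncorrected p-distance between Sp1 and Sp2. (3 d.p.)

0.143

The sequences differ at 4 of 28 positions (sites 3, 6, 8, 12).
p = 4/28 = 0.142857… ≈ 0.143 (to 3 d.p.).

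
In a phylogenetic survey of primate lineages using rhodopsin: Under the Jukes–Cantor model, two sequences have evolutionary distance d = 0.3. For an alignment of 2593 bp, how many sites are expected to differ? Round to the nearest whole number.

Invert JC69: p = (3/4)(1 − e^(−4d/3)) = 0.75 × (1 − e^(-0.4)) = 0.75 × (1 − 0.670320) = 0.247260.
Expected differing sites = pL ≈ 0.247260 × 2593 = 641.14518 ≈ 641.

641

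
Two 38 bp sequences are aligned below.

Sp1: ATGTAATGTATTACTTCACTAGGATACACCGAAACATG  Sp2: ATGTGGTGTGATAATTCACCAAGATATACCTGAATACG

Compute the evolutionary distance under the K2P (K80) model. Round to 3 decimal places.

Of 38 sites, 9 differences are transitions and 3 are transversions, so P = 9/38 ≈ 0.236842 and Q = 3/38 ≈ 0.078947.
Under the Kimura two-parameter model, d = −½ ln(1 − 2P − Q) − ¼ ln(1 − 2Q).
1 − 2P − Q = 0.447369, giving −½ ln(0.447369) = 0.402186.
1 − 2Q = 0.842106, giving −¼ ln(0.842106) = 0.042962.
d = 0.402186 + 0.042962 = 0.445148.

0.445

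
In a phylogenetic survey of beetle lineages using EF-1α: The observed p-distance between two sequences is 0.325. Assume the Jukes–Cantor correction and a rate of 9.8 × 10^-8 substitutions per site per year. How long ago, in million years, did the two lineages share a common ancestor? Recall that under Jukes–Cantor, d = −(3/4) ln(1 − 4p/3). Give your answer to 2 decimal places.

d = −(3/4) ln(1 − 4p/3) = −0.75 ln(1 − 0.433333) = −0.75 ln(0.566667)
  = −0.75 × (-0.567983) = 0.425987 substitutions/site.
Under a molecular clock d = 2μt, so t = d/(2μ) = 0.425987 / (2 × 9.8 × 10^-8) = 2.17 million years.

2.17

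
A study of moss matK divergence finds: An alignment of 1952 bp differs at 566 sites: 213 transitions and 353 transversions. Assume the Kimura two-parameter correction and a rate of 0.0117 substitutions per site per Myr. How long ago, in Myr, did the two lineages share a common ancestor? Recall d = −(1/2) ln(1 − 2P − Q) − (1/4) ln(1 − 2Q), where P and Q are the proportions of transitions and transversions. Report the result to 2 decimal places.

15.68

P = 213/1952 ≈ 0.109119 and Q = 353/1952 ≈ 0.18084.
Under the Kimura two-parameter model, d = −½ ln(1 − 2P − Q) − ¼ ln(1 − 2Q).
1 − 2P − Q = 0.600922, giving −½ ln(0.600922) = 0.254645.
1 − 2Q = 0.63832, giving −¼ ln(0.63832) = 0.112229.
d = 0.254645 + 0.112229 = 0.366874.
Under a molecular clock d = 2μt, so t = d/(2μ) = 0.366874 / (2 × 0.0117) = 15.68 Myr.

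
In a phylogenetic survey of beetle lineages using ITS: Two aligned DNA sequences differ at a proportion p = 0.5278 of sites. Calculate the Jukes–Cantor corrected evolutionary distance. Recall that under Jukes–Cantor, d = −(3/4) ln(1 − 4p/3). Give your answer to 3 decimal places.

0.912

d = −(3/4) ln(1 − 4p/3) = −0.75 ln(1 − 0.703733) = −0.75 ln(0.296267)
  = −0.75 × (-1.216494) = 0.912371 substitutions/site.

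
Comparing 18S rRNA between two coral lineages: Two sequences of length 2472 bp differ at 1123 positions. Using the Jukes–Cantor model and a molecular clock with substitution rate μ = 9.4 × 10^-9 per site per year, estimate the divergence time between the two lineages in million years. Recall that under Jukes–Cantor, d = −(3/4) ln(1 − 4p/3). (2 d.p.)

37.13

p = 1123/2472 ≈ 0.454288.
d = −(3/4) ln(1 − 4p/3) = −0.75 ln(1 − 0.605717) = −0.75 ln(0.394283)
  = −0.75 × (-0.930686) = 0.698015 substitutions/site.
Under a molecular clock d = 2μt, so t = d/(2μ) = 0.698015 / (2 × 9.4 × 10^-9) = 37.13 million years.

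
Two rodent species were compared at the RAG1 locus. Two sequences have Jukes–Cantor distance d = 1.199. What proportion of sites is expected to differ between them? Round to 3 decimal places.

0.598

p = (3/4)(1 − e^(−4d/3)) = 0.75 × (1 − e^(-1.598667)) = 0.75 × (1 − 0.202166) = 0.598376.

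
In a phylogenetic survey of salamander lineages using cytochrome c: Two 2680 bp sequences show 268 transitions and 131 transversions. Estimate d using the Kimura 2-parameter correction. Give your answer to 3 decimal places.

P = 268/2680 = 0.1 and Q = 131/2680 ≈ 0.048881.
Under the Kimura two-parameter model, d = −½ ln(1 − 2P − Q) − ¼ ln(1 − 2Q).
1 − 2P − Q = 0.751119, giving −½ ln(0.751119) = 0.143096.
1 − 2Q = 0.902238, giving −¼ ln(0.902238) = 0.025719.
d = 0.143096 + 0.025719 = 0.168815.

0.169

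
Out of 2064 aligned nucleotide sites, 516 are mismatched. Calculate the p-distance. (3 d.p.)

p = 516/2064 = 0.250.

0.250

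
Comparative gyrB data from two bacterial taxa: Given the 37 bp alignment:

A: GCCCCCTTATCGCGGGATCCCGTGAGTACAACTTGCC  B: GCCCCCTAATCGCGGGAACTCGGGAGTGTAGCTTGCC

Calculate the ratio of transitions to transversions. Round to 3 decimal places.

1.333

Transitions are A↔G and C↔T; transversions are all other mismatches.
Transitions: 4. Transversions: 3.
R = 4/3 = 1.333333… ≈ 1.333 (to 3 d.p.).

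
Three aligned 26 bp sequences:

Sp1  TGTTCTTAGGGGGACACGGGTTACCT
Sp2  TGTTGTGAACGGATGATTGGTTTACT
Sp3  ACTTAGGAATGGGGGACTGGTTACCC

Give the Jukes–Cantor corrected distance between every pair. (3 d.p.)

d(Sp1,Sp2) = 0.623, d(Sp1,Sp3) = 0.623, d(Sp2,Sp3) = 0.623

Sp1–Sp2: 11/26 sites differ → p ≈ 0.423077, d = −0.75 ln(1 − 0.564103) = 0.622762 ≈ 0.623.
Sp1–Sp3: 11/26 sites differ → p ≈ 0.423077, d = −0.75 ln(1 − 0.564103) = 0.622762 ≈ 0.623.
Sp2–Sp3: 11/26 sites differ → p ≈ 0.423077, d = −0.75 ln(1 − 0.564103) = 0.622762 ≈ 0.623.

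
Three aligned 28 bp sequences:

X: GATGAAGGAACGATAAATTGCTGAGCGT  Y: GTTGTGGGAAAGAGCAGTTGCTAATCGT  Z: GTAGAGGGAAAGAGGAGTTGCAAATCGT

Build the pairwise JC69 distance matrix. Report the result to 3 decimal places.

X–Y: 9/28 sites differ → p ≈ 0.321429, d = −0.75 ln(1 − 0.428572) = 0.419713 ≈ 0.420.
X–Z: 10/28 sites differ → p ≈ 0.357143, d = −0.75 ln(1 − 0.476191) = 0.484971 ≈ 0.485.
Y–Z: 4/28 sites differ → p ≈ 0.142857, d = −0.75 ln(1 − 0.190476) = 0.158482 ≈ 0.158.

d(X,Y) = 0.420, d(X,Z) = 0.485, d(Y,Z) = 0.158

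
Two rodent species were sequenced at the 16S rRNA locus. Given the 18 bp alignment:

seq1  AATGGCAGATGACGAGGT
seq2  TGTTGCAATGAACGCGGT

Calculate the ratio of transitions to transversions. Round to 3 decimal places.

0.600

Transitions are A↔G and C↔T; transversions are all other mismatches.
Transitions: 3. Transversions: 5.
R = 3/5 = 0.600.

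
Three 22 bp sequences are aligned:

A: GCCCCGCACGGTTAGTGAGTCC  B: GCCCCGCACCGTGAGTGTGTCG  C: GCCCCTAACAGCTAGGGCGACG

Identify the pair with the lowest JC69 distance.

A–B: 4/22 differ, p = 0.182, d = 0.208.
A–C: 8/22 differ, p = 0.364, d = 0.497.
B–C: 8/22 differ, p = 0.364, d = 0.497.
The smallest distance is between A and B.

A and B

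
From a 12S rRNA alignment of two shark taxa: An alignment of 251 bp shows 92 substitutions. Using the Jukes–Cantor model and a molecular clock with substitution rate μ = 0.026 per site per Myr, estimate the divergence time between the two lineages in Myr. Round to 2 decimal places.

p = 92/251 ≈ 0.366534.
d = −(3/4) ln(1 − 4p/3) = −0.75 ln(1 − 0.488712) = −0.75 ln(0.511288)
  = −0.75 × (-0.670822) = 0.503117 substitutions/site.
Under a molecular clock d = 2μt, so t = d/(2μ) = 0.503117 / (2 × 0.026) = 9.68 Myr.

9.68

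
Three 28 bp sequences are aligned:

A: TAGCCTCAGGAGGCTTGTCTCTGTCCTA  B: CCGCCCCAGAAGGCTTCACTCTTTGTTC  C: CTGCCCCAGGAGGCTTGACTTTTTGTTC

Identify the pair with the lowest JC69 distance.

B and C

A–B: 10/28 differ, p = 0.357, d = 0.485.
A–C: 9/28 differ, p = 0.321, d = 0.420.
B–C: 4/28 differ, p = 0.143, d = 0.158.
The smallest distance is between B and C.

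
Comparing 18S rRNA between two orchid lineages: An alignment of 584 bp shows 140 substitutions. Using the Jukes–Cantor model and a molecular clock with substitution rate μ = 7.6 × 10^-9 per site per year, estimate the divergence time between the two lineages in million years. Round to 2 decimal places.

19.00

p = 140/584 ≈ 0.239726.
d = −(3/4) ln(1 − 4p/3) = −0.75 ln(1 − 0.319635) = −0.75 ln(0.680365)
  = −0.75 × (-0.385126) = 0.288845 substitutions/site.
Under a molecular clock d = 2μt, so t = d/(2μ) = 0.288845 / (2 × 7.6 × 10^-9) = 19.00 million years.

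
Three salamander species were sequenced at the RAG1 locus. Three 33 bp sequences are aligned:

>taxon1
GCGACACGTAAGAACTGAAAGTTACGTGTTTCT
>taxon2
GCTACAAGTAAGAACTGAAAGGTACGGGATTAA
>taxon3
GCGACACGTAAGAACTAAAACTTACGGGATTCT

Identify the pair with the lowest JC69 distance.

taxon1–taxon2: 7/33 differ, p = 0.212, d = 0.249.
taxon1–taxon3: 4/33 differ, p = 0.121, d = 0.132.
taxon2–taxon3: 7/33 differ, p = 0.212, d = 0.249.
The smallest distance is between taxon1 and taxon3.

taxon1 and taxon3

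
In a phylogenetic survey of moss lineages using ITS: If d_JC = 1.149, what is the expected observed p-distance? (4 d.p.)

p = (3/4)(1 − e^(−4d/3)) = 0.75 × (1 − e^(-1.532)) = 0.75 × (1 − 0.216103) = 0.587923.

0.5879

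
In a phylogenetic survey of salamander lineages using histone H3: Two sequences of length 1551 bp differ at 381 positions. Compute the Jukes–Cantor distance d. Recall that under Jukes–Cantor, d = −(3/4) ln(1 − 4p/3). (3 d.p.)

0.298

p = 381/1551 ≈ 0.245648.
d = −(3/4) ln(1 − 4p/3) = −0.75 ln(1 − 0.327531) = −0.75 ln(0.672469)
  = −0.75 × (-0.396799) = 0.297599 substitutions/site.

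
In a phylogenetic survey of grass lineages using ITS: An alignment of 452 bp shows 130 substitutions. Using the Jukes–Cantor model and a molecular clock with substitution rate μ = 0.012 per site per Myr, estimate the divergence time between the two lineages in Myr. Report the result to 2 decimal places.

15.11

p = 130/452 ≈ 0.287611.
d = −(3/4) ln(1 − 4p/3) = −0.75 ln(1 − 0.383481) = −0.75 ln(0.616519)
  = −0.75 × (-0.483666) = 0.362750 substitutions/site.
Under a molecular clock d = 2μt, so t = d/(2μ) = 0.362750 / (2 × 0.012) = 15.11 Myr.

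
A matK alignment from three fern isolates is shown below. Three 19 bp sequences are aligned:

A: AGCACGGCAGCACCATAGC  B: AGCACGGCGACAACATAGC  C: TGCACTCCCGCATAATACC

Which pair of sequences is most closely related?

A and B

A–B: 3/19 differ, p = 0.158, d = 0.177.
A–C: 7/19 differ, p = 0.368, d = 0.507.
B–C: 8/19 differ, p = 0.421, d = 0.618.
The smallest distance is between A and B.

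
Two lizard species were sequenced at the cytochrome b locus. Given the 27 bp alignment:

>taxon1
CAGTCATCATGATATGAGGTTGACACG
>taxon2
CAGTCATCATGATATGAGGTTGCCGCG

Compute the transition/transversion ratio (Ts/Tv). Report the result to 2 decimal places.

1.00

Transitions are A↔G and C↔T; transversions are all other mismatches.
Transitions: 1. Transversions: 1.
R = 1/1 = 1.00.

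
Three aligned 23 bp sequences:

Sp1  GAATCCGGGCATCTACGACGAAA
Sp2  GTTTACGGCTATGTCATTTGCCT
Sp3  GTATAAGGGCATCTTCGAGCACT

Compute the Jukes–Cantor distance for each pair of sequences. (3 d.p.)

d(Sp1,Sp2) = 1.252, d(Sp1,Sp3) = 0.467, d(Sp2,Sp3) = 0.892

Sp1–Sp2: 14/23 sites differ → p ≈ 0.608696, d = −0.75 ln(1 − 0.811595) = 1.251871 ≈ 1.252.
Sp1–Sp3: 8/23 sites differ → p ≈ 0.347826, d = −0.75 ln(1 − 0.463768) = 0.467391 ≈ 0.467.
Sp2–Sp3: 12/23 sites differ → p ≈ 0.521739, d = −0.75 ln(1 − 0.695652) = 0.892188 ≈ 0.892.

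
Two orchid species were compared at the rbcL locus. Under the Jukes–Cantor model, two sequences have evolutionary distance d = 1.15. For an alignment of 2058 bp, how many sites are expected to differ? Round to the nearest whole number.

Invert JC69: p = (3/4)(1 − e^(−4d/3)) = 0.75 × (1 − e^(-1.533333)) = 0.75 × (1 − 0.215815) = 0.588139.
Expected differing sites = pL ≈ 0.588139 × 2058 = 1210.390062 ≈ 1210.

1210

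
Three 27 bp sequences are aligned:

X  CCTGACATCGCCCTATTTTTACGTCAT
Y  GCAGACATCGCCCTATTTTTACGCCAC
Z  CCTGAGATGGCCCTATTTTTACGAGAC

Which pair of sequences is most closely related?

X–Y: 4/27 differ, p = 0.148, d = 0.165.
X–Z: 5/27 differ, p = 0.185, d = 0.213.
Y–Z: 6/27 differ, p = 0.222, d = 0.264.
The smallest distance is between X and Y.

X and Y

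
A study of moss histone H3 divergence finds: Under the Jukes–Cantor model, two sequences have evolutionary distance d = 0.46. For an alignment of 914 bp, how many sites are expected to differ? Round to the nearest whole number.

Invert JC69: p = (3/4)(1 − e^(−4d/3)) = 0.75 × (1 − e^(-0.613333)) = 0.75 × (1 − 0.541543) = 0.343843.
Expected differing sites = pL ≈ 0.343843 × 914 = 314.272502 ≈ 314.

314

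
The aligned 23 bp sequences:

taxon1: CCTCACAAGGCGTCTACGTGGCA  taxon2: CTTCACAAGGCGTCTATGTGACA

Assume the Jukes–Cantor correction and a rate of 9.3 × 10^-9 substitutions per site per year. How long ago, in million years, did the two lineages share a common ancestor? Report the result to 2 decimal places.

7.70

The sequences differ at 3 of 23 sites (2, 17, 21), so p = 3/23 ≈ 0.130435.
d = −(3/4) ln(1 − 4p/3) = −0.75 ln(1 − 0.173913) = −0.75 ln(0.826087)
  = −0.75 × (-0.191055) = 0.143291 substitutions/site.
Under a molecular clock d = 2μt, so t = d/(2μ) = 0.143291 / (2 × 9.3 × 10^-9) = 7.70 million years.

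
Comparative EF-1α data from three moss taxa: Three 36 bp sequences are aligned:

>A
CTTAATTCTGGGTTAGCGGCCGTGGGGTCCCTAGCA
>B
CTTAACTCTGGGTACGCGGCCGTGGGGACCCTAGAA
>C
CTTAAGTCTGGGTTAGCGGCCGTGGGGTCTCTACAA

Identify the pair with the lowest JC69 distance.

A and C

A–B: 5/36 differ, p = 0.139, d = 0.154.
A–C: 4/36 differ, p = 0.111, d = 0.120.
B–C: 6/36 differ, p = 0.167, d = 0.188.
The smallest distance is between A and C.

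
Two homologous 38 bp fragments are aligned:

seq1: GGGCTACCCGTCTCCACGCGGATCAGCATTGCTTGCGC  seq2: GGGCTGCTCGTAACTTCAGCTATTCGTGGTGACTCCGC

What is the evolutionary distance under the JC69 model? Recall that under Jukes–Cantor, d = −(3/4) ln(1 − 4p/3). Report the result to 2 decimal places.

0.75

The sequences differ at 18 of 38 sites, so p = 18/38 ≈ 0.473684.
d = −(3/4) ln(1 − 4p/3) = −0.75 ln(1 − 0.631579) = −0.75 ln(0.368421)
  = −0.75 × (-0.998529) = 0.748897 substitutions/site.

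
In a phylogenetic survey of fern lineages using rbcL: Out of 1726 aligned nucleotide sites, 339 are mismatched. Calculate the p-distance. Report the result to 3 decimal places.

p = 339/1726 = 0.196407… ≈ 0.196 (to 3 d.p.).

0.196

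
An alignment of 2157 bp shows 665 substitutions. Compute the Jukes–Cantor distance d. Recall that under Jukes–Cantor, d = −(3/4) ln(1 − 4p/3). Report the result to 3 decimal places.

0.397

p = 665/2157 ≈ 0.308299.
d = −(3/4) ln(1 − 4p/3) = −0.75 ln(1 − 0.411065) = −0.75 ln(0.588935)
  = −0.75 × (-0.529439) = 0.397079 substitutions/site.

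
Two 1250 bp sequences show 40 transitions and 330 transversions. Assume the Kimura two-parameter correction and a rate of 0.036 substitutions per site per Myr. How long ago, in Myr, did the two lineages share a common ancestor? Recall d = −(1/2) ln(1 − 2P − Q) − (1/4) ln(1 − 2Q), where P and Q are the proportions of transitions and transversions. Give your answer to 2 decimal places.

P = 40/1250 = 0.032 and Q = 330/1250 = 0.264.
Under the Kimura two-parameter model, d = −½ ln(1 − 2P − Q) − ¼ ln(1 − 2Q).
1 − 2P − Q = 0.672, giving −½ ln(0.672) = 0.198748.
1 − 2Q = 0.472, giving −¼ ln(0.472) = 0.187694.
d = 0.198748 + 0.187694 = 0.386442.
Under a molecular clock d = 2μt, so t = d/(2μ) = 0.386442 / (2 × 0.036) = 5.37 Myr.

5.37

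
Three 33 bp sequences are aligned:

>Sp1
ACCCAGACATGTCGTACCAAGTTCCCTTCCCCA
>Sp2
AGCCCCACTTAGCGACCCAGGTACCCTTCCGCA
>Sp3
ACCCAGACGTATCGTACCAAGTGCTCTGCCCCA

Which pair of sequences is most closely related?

Sp1 and Sp3

Sp1–Sp2: 11/33 differ, p = 0.333, d = 0.441.
Sp1–Sp3: 5/33 differ, p = 0.152, d = 0.169.
Sp2–Sp3: 12/33 differ, p = 0.364, d = 0.497.
The smallest distance is between Sp1 and Sp3.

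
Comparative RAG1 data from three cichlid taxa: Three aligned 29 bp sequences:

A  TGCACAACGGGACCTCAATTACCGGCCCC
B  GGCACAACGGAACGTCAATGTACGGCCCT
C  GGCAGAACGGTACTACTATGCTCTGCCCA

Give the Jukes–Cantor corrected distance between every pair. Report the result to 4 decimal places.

d(A,B) = 0.2913, d(A,C) = 0.5285, d(B,C) = 0.4006

A–B: 7/29 sites differ → p ≈ 0.241379, d = −0.75 ln(1 − 0.321839) = 0.291278 ≈ 0.2913.
A–C: 11/29 sites differ → p ≈ 0.37931, d = −0.75 ln(1 − 0.505747) = 0.528531 ≈ 0.5285.
B–C: 9/29 sites differ → p ≈ 0.310345, d = −0.75 ln(1 − 0.413793) = 0.400562 ≈ 0.4006.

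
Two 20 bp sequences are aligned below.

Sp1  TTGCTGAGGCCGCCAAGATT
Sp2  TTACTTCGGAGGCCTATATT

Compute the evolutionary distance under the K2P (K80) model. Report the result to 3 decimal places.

Of 20 sites, 1 differences are transitions and 6 are transversions, so P = 1/20 = 0.05 and Q = 6/20 = 0.3.
Under the Kimura two-parameter model, d = −½ ln(1 − 2P − Q) − ¼ ln(1 − 2Q).
1 − 2P − Q = 0.6, giving −½ ln(0.6) = 0.255413.
1 − 2Q = 0.4, giving −¼ ln(0.4) = 0.229073.
d = 0.255413 + 0.229073 = 0.484486.

0.484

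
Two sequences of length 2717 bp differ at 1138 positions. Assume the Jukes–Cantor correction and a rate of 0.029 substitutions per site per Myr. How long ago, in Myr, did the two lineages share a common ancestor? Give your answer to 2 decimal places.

10.57

p = 1138/2717 ≈ 0.418844.
d = −(3/4) ln(1 − 4p/3) = −0.75 ln(1 − 0.558459) = −0.75 ln(0.441541)
  = −0.75 × (-0.817484) = 0.613113 substitutions/site.
Under a molecular clock d = 2μt, so t = d/(2μ) = 0.613113 / (2 × 0.029) = 10.57 Myr.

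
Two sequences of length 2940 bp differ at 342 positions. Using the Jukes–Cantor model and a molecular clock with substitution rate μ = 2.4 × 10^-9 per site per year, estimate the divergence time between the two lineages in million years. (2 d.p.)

26.33

p = 342/2940 ≈ 0.116327.
d = −(3/4) ln(1 − 4p/3) = −0.75 ln(1 − 0.155103) = −0.75 ln(0.844897)
  = −0.75 × (-0.168541) = 0.126406 substitutions/site.
Under a molecular clock d = 2μt, so t = d/(2μ) = 0.126406 / (2 × 2.4 × 10^-9) = 26.33 million years.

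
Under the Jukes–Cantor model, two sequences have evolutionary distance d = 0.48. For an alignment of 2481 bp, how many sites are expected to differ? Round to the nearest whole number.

880

Invert JC69: p = (3/4)(1 − e^(−4d/3)) = 0.75 × (1 − e^(-0.64)) = 0.75 × (1 − 0.527292) = 0.354531.
Expected differing sites = pL ≈ 0.354531 × 2481 = 879.591411 ≈ 880.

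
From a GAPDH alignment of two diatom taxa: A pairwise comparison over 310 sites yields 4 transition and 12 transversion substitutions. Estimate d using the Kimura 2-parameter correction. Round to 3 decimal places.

0.053

P = 4/310 ≈ 0.012903 and Q = 12/310 ≈ 0.03871.
Under the Kimura two-parameter model, d = −½ ln(1 − 2P − Q) − ¼ ln(1 − 2Q).
1 − 2P − Q = 0.935484, giving −½ ln(0.935484) = 0.033346.
1 − 2Q = 0.92258, giving −¼ ln(0.92258) = 0.020145.
d = 0.033346 + 0.020145 = 0.053491.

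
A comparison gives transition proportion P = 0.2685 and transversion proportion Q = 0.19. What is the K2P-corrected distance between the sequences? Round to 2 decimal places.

0.77

Under the Kimura two-parameter model, d = −½ ln(1 − 2P − Q) − ¼ ln(1 − 2Q).
1 − 2P − Q = 0.273, giving −½ ln(0.273) = 0.649142.
1 − 2Q = 0.62, giving −¼ ln(0.62) = 0.119509.
d = 0.649142 + 0.119509 = 0.768651.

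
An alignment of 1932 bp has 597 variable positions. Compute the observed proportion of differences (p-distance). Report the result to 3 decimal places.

p = 597/1932 = 0.309006… ≈ 0.309 (to 3 d.p.).

0.309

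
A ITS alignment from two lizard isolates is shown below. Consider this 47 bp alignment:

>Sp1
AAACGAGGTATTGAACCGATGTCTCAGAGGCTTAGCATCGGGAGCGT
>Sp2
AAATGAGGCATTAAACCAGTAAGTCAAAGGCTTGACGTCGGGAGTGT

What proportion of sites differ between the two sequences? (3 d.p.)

The sequences differ at 13 of 47 positions.
p = 13/47 = 0.276595… ≈ 0.277 (to 3 d.p.).

0.277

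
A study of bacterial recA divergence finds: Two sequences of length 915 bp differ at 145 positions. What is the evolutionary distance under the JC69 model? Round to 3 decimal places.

0.178

p = 145/915 ≈ 0.15847.
d = −(3/4) ln(1 − 4p/3) = −0.75 ln(1 − 0.211293) = −0.75 ln(0.788707)
  = −0.75 × (-0.237360) = 0.178020 substitutions/site.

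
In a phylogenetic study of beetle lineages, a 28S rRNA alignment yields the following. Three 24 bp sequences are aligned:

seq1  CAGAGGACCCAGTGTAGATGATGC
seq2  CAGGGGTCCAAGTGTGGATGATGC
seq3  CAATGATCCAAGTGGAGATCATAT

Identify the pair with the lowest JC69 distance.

seq1 and seq2

seq1–seq2: 4/24 differ, p = 0.167, d = 0.188.
seq1–seq3: 9/24 differ, p = 0.375, d = 0.520.
seq2–seq3: 8/24 differ, p = 0.333, d = 0.441.
The smallest distance is between seq1 and seq2.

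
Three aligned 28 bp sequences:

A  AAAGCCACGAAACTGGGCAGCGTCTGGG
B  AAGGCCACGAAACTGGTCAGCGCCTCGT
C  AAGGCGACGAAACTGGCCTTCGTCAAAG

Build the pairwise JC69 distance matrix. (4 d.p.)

A–B: 5/28 sites differ → p ≈ 0.178571, d = −0.75 ln(1 − 0.238095) = 0.203950 ≈ 0.2040.
A–C: 8/28 sites differ → p ≈ 0.285714, d = −0.75 ln(1 − 0.380952) = 0.359679 ≈ 0.3597.
B–C: 9/28 sites differ → p ≈ 0.321429, d = −0.75 ln(1 − 0.428572) = 0.419713 ≈ 0.4197.

d(A,B) = 0.2040, d(A,C) = 0.3597, d(B,C) = 0.4197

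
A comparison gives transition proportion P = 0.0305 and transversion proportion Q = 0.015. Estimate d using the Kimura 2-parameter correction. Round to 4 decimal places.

0.0471

Under the Kimura two-parameter model, d = −½ ln(1 − 2P − Q) − ¼ ln(1 − 2Q).
1 − 2P − Q = 0.924, giving −½ ln(0.924) = 0.039522.
1 − 2Q = 0.97, giving −¼ ln(0.97) = 0.007615.
d = 0.039522 + 0.007615 = 0.047137.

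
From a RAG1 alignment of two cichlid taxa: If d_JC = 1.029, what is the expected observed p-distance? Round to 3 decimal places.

0.560

p = (3/4)(1 − e^(−4d/3)) = 0.75 × (1 − e^(-1.372)) = 0.75 × (1 − 0.253599) = 0.559801.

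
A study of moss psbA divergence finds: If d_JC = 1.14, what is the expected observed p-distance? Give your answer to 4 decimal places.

0.5860

p = (3/4)(1 − e^(−4d/3)) = 0.75 × (1 − e^(-1.52)) = 0.75 × (1 − 0.218712) = 0.585966.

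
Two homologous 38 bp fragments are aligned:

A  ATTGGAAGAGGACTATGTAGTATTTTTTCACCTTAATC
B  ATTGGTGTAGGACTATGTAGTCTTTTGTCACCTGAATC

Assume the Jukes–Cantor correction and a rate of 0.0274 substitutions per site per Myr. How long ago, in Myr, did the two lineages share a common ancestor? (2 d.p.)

3.24

The sequences differ at 6 of 38 sites (6, 7, 8, 22, 27, 34), so p = 6/38 ≈ 0.157895.
d = −(3/4) ln(1 − 4p/3) = −0.75 ln(1 − 0.210527) = −0.75 ln(0.789473)
  = −0.75 × (-0.236390) = 0.177293 substitutions/site.
Under a molecular clock d = 2μt, so t = d/(2μ) = 0.177293 / (2 × 0.0274) = 3.24 Myr.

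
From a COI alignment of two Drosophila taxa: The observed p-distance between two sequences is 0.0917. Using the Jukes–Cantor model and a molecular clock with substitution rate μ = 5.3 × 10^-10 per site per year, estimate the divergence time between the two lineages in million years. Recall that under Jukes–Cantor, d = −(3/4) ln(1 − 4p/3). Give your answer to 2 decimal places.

92.27

d = −(3/4) ln(1 − 4p/3) = −0.75 ln(1 − 0.122267) = −0.75 ln(0.877733)
  = −0.75 × (-0.130413) = 0.097810 substitutions/site.
Under a molecular clock d = 2μt, so t = d/(2μ) = 0.097810 / (2 × 5.3 × 10^-10) = 92.27 million years.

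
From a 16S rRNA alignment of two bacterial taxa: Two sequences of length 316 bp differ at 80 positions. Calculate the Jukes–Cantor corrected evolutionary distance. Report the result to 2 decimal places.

p = 80/316 ≈ 0.253165.
d = −(3/4) ln(1 − 4p/3) = −0.75 ln(1 − 0.337553) = −0.75 ln(0.662447)
  = −0.75 × (-0.411815) = 0.308861 substitutions/site.

0.31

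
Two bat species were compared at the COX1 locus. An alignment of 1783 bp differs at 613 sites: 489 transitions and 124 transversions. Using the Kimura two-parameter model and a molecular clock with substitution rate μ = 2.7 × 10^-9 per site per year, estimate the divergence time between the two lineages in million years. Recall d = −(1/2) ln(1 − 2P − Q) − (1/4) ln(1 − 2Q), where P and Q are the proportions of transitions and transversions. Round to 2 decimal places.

P = 489/1783 ≈ 0.274257 and Q = 124/1783 ≈ 0.069546.
Under the Kimura two-parameter model, d = −½ ln(1 − 2P − Q) − ¼ ln(1 − 2Q).
1 − 2P − Q = 0.38194, giving −½ ln(0.38194) = 0.481246.
1 − 2Q = 0.860908, giving −¼ ln(0.860908) = 0.037442.
d = 0.481246 + 0.037442 = 0.518688.
Under a molecular clock d = 2μt, so t = d/(2μ) = 0.518688 / (2 × 2.7 × 10^-9) = 96.05 million years.

96.05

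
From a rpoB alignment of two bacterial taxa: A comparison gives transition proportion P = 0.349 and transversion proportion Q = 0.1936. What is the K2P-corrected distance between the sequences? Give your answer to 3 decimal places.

Under the Kimura two-parameter model, d = −½ ln(1 − 2P − Q) − ¼ ln(1 − 2Q).
1 − 2P − Q = 0.1084, giving −½ ln(0.1084) = 1.110964.
1 − 2Q = 0.6128, giving −¼ ln(0.6128) = 0.122429.
d = 1.110964 + 0.122429 = 1.233393.

1.233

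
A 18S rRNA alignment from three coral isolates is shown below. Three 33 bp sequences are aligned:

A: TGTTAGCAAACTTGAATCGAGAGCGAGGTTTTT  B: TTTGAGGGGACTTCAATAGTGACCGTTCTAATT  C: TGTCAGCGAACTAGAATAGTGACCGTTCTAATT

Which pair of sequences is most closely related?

B and C

A–B: 14/33 differ, p = 0.424, d = 0.625.
A–C: 11/33 differ, p = 0.333, d = 0.441.
B–C: 6/33 differ, p = 0.182, d = 0.208.
The smallest distance is between B and C.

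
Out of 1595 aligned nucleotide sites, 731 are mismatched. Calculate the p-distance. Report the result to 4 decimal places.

p = 731/1595 = 0.458307… ≈ 0.4583 (to 4 d.p.).

0.4583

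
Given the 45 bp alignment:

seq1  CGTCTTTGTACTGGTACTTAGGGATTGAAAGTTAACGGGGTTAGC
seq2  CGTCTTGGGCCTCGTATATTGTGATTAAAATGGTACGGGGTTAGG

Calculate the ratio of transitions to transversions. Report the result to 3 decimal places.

Transitions are A↔G and C↔T; transversions are all other mismatches.
Transitions: 2. Transversions: 12.
R = 2/12 = 0.166666… ≈ 0.167 (to 3 d.p.).

0.167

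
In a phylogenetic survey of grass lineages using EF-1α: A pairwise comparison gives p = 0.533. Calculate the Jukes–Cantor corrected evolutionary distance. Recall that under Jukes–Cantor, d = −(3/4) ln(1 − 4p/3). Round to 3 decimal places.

d = −(3/4) ln(1 − 4p/3) = −0.75 ln(1 − 0.710667) = −0.75 ln(0.289333)
  = −0.75 × (-1.240177) = 0.930133 substitutions/site.

0.930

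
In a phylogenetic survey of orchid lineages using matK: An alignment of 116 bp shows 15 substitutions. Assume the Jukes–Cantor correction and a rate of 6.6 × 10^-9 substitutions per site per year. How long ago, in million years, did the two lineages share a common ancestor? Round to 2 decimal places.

10.75

p = 15/116 ≈ 0.12931.
d = −(3/4) ln(1 − 4p/3) = −0.75 ln(1 − 0.172413) = −0.75 ln(0.827587)
  = −0.75 × (-0.189241) = 0.141931 substitutions/site.
Under a molecular clock d = 2μt, so t = d/(2μ) = 0.141931 / (2 × 6.6 × 10^-9) = 10.75 million years.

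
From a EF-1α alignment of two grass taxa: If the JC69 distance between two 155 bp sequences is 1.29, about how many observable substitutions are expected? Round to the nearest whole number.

95

Invert JC69: p = (3/4)(1 − e^(−4d/3)) = 0.75 × (1 − e^(-1.72)) = 0.75 × (1 − 0.179066) = 0.615701.
Expected differing sites = pL ≈ 0.615701 × 155 = 95.433655 ≈ 95.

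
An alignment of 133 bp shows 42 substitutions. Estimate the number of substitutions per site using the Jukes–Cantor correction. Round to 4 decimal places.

p = 42/133 ≈ 0.315789.
d = −(3/4) ln(1 − 4p/3) = −0.75 ln(1 − 0.421052) = −0.75 ln(0.578948)
  = −0.75 × (-0.546543) = 0.409907 substitutions/site.

0.4099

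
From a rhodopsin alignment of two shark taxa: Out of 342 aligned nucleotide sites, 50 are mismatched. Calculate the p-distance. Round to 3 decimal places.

0.146

p = 50/342 = 0.146198… ≈ 0.146 (to 3 d.p.).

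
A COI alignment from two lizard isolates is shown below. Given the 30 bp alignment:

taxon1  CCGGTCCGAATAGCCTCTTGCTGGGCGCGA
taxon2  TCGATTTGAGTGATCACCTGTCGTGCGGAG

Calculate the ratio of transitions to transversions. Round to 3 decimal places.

4.333

Transitions are A↔G and C↔T; transversions are all other mismatches.
Transitions: 13. Transversions: 3.
R = 13/3 = 4.333333… ≈ 4.333 (to 3 d.p.).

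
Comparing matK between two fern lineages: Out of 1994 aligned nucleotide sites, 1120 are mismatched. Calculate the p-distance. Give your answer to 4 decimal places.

p = 1120/1994 = 0.561685… ≈ 0.5617 (to 4 d.p.).

0.5617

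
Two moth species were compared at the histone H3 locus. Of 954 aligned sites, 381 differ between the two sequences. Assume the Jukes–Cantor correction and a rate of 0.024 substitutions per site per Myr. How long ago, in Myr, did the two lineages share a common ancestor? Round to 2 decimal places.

p = 381/954 ≈ 0.399371.
d = −(3/4) ln(1 − 4p/3) = −0.75 ln(1 − 0.532495) = −0.75 ln(0.467505)
  = −0.75 × (-0.760345) = 0.570259 substitutions/site.
Under a molecular clock d = 2μt, so t = d/(2μ) = 0.570259 / (2 × 0.024) = 11.88 Myr.

11.88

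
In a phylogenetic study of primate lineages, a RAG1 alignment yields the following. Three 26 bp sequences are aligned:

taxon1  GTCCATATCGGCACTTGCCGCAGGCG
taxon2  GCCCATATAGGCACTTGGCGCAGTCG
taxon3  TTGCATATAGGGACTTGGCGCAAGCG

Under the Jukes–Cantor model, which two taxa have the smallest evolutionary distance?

taxon1 and taxon2

taxon1–taxon2: 4/26 differ, p = 0.154, d = 0.172.
taxon1–taxon3: 6/26 differ, p = 0.231, d = 0.276.
taxon2–taxon3: 6/26 differ, p = 0.231, d = 0.276.
The smallest distance is between taxon1 and taxon2.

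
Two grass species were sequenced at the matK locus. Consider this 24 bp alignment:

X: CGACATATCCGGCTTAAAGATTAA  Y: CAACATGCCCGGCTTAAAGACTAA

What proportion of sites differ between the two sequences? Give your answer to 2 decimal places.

The sequences differ at 4 of 24 positions (sites 2, 7, 8, 21).
p = 4/24 = 0.166666… ≈ 0.17 (to 2 d.p.).

0.17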